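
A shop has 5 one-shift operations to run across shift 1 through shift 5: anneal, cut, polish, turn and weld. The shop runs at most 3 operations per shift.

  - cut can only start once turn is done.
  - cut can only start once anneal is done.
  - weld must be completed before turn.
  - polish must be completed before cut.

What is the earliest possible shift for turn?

Precedence pushes turn to at least shift 2; downstream work caps turn at shift 4.
turn at shift 2 is achievable: polish in shift 1, cut in shift 3, weld in shift 1, anneal in shift 1, turn in shift 2.

shift 2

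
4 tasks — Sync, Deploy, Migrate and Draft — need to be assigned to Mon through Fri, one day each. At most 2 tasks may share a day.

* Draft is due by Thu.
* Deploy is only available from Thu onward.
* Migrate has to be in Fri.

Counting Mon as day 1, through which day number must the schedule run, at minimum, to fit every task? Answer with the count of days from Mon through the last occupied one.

With at most 2 per day and 4 tasks, at least 2 days are needed.
Migrate can't be placed before Fri — that is day 5 counting from Mon — so the schedule must run through at least 5 days.
5 works (last occupied day: Fri): for example Draft -> Mon; Deploy -> Thu; Migrate -> Fri; Sync -> Mon.

5 days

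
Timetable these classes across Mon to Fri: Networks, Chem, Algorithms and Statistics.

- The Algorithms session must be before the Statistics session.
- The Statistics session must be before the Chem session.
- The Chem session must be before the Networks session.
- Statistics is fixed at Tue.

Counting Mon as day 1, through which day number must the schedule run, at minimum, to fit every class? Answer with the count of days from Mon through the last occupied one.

4

The precedence chain requires at least 4 distinct days.
4 works (last occupied day: Thu): for example Networks=Thu; Statistics=Tue; Algorithms=Mon; Chem=Wed.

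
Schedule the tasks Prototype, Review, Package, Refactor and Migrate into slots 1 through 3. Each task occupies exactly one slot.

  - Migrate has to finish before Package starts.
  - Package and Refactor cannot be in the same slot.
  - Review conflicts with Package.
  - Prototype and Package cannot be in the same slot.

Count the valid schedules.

Splitting on Prototype: it can be 1 (12), 2 (8), 3 (4). Listing each branch's schedules as (Review, Package, Refactor, Migrate):
Prototype=1: (1,2,1,1) (1,2,3,1) (1,3,1,1) (1,3,1,2) (1,3,2,1) (1,3,2,2) (2,3,1,1) (2,3,1,2) (2,3,2,1) (2,3,2,2) (3,2,1,1) (3,2,3,1) — 12.
Prototype=2: (1,3,1,1) (1,3,1,2) (1,3,2,1) (1,3,2,2) (2,3,1,1) (2,3,1,2) (2,3,2,1) (2,3,2,2) — 8.
Prototype=3: (1,2,1,1) (1,2,3,1) (3,2,1,1) (3,2,3,1) — 4.
Summing: 12 + 8 + 4 = 24.

24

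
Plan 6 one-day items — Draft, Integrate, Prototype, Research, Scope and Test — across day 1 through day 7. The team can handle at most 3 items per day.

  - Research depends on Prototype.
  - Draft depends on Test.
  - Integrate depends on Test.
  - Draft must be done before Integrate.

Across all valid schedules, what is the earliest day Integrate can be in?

Precedence pushes Integrate to at least day 3.
Integrate at day 3 is achievable: Prototype=day 1, Draft=day 2, Research=day 2, Scope=day 1, Test=day 1, Integrate=day 3.

day 3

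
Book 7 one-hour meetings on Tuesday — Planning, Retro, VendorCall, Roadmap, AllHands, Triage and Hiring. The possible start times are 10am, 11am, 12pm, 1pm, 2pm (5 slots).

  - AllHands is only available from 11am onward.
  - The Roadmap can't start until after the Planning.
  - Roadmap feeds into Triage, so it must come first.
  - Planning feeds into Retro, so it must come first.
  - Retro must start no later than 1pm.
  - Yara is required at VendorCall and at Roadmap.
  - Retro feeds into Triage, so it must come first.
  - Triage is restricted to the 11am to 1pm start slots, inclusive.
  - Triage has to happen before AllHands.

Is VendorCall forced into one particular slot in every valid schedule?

VendorCall can be 10am (e.g. Triage -> 12pm, Hiring -> 10am, Roadmap -> 11am, VendorCall -> 10am, AllHands -> 1pm, Planning -> 10am, Retro -> 11am) or 11am (e.g. Roadmap in 12pm, Triage in 1pm, AllHands in 2pm, VendorCall in 11am, Planning in 10am, Retro in 11am, Hiring in 10am).

No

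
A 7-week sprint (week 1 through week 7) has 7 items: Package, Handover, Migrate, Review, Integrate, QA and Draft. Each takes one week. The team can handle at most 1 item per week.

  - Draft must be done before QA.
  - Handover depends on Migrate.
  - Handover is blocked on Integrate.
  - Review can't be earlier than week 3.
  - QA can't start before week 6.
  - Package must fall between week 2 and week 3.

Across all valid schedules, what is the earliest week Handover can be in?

week 4

Precedence pushes Handover to at least week 2.
Handover at week 4 is achievable: QA -> week 6; Handover -> week 4; Integrate -> week 3; Package -> week 2; Review -> week 7; Draft -> week 5; Migrate -> week 1.
Nothing earlier works — the capacity limit rule out every week before week 4.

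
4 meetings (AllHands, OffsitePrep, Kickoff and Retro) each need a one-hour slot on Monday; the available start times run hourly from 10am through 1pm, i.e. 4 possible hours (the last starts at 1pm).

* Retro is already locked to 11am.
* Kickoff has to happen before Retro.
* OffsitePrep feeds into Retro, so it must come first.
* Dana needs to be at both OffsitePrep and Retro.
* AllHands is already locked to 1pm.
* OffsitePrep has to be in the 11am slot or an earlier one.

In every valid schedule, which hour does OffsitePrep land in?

OffsitePrep's window is 10am–11am.
Retro is fixed at 11am, and OffsitePrep can't share a hour with Retro.
So OffsitePrep must be 10am.

10am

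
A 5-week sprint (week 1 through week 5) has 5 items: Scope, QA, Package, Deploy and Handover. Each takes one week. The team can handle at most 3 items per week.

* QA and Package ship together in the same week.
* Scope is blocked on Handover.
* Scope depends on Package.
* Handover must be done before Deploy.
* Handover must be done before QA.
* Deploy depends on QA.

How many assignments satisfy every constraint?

20

Splitting on Scope: it can be week 3 (3), week 4 (7), week 5 (10). Listing each branch's schedules as (QA, Package, Deploy, Handover) by week number:
Scope=week 3: (2,2,3,1) (2,2,4,1) (2,2,5,1) — 3.
Scope=week 4: (2,2,3,1) (2,2,4,1) (2,2,5,1) (3,3,4,1) (3,3,4,2) (3,3,5,1) (3,3,5,2) — 7.
Scope=week 5: (2,2,3,1) (2,2,4,1) (2,2,5,1) (3,3,4,1) (3,3,4,2) (3,3,5,1) (3,3,5,2) (4,4,5,1) (4,4,5,2) (4,4,5,3) — 10.
Summing: 3 + 7 + 10 = 20.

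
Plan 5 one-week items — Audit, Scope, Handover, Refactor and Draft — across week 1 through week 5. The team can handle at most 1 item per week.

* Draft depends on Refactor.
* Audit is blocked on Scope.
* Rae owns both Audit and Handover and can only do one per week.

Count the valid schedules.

Splitting on Audit: it can be week 2 (3), week 3 (6), week 4 (9), week 5 (12). Listing each branch's schedules as (Scope, Handover, Refactor, Draft) by week number:
Audit=week 2: (1,3,4,5) (1,4,3,5) (1,5,3,4) — 3.
Audit=week 3: (1,2,4,5) (1,4,2,5) (1,5,2,4) (2,1,4,5) (2,4,1,5) (2,5,1,4) — 6.
Audit=week 4: (1,2,3,5) (1,3,2,5) (1,5,2,3) (2,1,3,5) (2,3,1,5) (2,5,1,3) (3,1,2,5) (3,2,1,5) (3,5,1,2) — 9.
Audit=week 5: (1,2,3,4) (1,3,2,4) (1,4,2,3) (2,1,3,4) (2,3,1,4) (2,4,1,3) (3,1,2,4) (3,2,1,4) (3,4,1,2) (4,1,2,3) (4,2,1,3) (4,3,1,2) — 12.
Summing: 3 + 6 + 9 + 12 = 30.

30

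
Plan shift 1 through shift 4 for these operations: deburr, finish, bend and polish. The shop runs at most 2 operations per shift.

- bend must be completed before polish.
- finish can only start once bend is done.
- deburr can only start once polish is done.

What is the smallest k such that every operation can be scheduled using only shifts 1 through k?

3

The precedence chain requires at least 3 distinct shifts.
With at most 2 per shift and 4 operations, at least 2 shifts are needed.
3 works (last occupied shift: shift 3): for example bend in shift 1; finish in shift 2; polish in shift 2; deburr in shift 3.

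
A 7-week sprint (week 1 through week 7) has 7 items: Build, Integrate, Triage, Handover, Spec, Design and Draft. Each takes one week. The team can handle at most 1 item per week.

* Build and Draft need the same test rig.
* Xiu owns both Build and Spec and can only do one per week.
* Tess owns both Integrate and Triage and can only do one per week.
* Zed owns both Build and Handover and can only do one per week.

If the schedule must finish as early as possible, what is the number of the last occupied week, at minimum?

7

With at most 1 per week and 7 work items, at least 7 weeks are needed.
7 works (last occupied week: week 7): for example Build=week 1; Design=week 6; Spec=week 5; Draft=week 7; Triage=week 3; Handover=week 4; Integrate=week 2.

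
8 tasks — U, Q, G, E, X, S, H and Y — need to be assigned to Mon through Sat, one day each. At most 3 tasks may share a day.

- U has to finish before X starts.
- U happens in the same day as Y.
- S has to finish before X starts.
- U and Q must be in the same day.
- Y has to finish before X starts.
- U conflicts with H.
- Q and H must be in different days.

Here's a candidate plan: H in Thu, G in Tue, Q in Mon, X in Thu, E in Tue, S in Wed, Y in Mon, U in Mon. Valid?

Yes

Q and H must be in different days — holds.
U has to finish before X starts — holds.
S has to finish before X starts — holds.
U and Q must be in the same day — holds.
U happens in the same day as Y — holds.
Y has to finish before X starts — holds.
U conflicts with H — holds.
At most 3 tasks may share a day — holds.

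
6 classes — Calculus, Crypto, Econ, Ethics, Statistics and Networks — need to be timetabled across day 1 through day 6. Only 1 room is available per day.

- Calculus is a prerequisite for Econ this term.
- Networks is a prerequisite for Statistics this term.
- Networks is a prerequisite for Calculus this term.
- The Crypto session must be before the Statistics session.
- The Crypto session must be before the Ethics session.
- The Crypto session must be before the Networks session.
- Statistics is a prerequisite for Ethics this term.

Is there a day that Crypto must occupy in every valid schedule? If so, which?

day 1

Downstream work caps Crypto at day 3.
So Crypto is pinned to day 1.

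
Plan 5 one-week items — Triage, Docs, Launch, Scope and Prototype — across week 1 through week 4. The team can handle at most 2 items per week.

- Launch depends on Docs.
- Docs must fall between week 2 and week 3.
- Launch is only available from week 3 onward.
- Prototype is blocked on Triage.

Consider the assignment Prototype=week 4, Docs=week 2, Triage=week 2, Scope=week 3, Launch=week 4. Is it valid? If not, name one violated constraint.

The team can handle at most 2 items per week — holds.
Prototype is blocked on Triage — holds.
Launch is only available from week 3 onward — holds.
Docs must fall between week 2 and week 3 — holds.
Launch depends on Docs — holds.

Valid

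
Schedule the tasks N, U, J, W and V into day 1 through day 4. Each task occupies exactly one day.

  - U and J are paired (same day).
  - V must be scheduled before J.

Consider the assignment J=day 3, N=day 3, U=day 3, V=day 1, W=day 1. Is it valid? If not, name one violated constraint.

Yes, all constraints hold

U and J are paired (same day) — holds.
V must be scheduled before J — holds.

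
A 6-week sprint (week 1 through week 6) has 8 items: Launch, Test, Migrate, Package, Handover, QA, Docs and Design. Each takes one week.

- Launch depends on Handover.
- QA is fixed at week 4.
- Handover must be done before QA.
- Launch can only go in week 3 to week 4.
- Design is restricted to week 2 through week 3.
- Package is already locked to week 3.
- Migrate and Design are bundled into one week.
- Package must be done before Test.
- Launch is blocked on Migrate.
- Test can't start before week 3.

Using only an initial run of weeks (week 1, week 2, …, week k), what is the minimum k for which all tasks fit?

The precedence chain requires at least 2 distinct weeks.
QA can't be placed before week 4, so the schedule must run through at least week 4.
4 works (last occupied week: week 4): for example Docs in week 1, Launch in week 3, Test in week 4, Design in week 2, Handover in week 1, Migrate in week 2, QA in week 4, Package in week 3.

4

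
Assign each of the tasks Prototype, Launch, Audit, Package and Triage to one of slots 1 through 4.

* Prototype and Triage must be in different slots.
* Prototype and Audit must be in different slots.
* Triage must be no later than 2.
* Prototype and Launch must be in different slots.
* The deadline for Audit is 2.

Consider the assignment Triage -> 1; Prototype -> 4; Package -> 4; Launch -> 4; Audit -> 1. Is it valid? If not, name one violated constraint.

Triage must be no later than 2 — holds.
Prototype and Triage must be in different slots — holds.
Prototype and Audit must be in different slots — holds.
The deadline for Audit is 2 — holds.
Prototype and Launch must be in different slots — violated.

No. Prototype and Launch must be in different slots is not satisfied.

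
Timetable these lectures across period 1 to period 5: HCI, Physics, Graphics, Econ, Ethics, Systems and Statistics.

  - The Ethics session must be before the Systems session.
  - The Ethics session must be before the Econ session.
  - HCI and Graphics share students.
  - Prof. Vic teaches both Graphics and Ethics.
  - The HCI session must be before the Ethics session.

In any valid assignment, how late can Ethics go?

Precedence pushes Ethics to at least period 2; downstream work caps Ethics at period 4.
Ethics at period 4 is achievable: Physics=period 1, HCI=period 1, Statistics=period 1, Graphics=period 2, Econ=period 5, Ethics=period 4, Systems=period 5.

period 4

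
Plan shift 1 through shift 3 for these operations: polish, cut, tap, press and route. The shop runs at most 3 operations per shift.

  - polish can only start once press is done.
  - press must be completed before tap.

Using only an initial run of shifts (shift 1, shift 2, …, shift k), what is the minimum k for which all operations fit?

2 shifts

The precedence chain requires at least 2 distinct shifts.
With at most 3 per shift and 5 operations, at least 2 shifts are needed.
2 works (last occupied shift: shift 2): for example tap -> shift 2; polish -> shift 2; route -> shift 1; press -> shift 1; cut -> shift 1.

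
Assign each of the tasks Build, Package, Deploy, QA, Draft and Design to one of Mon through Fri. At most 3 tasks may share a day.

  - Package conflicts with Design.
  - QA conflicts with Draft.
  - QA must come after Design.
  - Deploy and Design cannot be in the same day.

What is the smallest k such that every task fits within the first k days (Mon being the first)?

2 days

The precedence chain requires at least 2 distinct days.
With at most 3 per day and 6 tasks, at least 2 days are needed.
2 works (last occupied day: Tue): for example Draft in Mon, Package in Tue, Deploy in Tue, Design in Mon, Build in Mon, QA in Tue.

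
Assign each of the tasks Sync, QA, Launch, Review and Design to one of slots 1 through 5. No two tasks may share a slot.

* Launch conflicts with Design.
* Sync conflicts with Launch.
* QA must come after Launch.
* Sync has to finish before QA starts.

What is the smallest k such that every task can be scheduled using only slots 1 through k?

5

The precedence chain requires at least 2 distinct slots.
With at most 1 per slot and 5 tasks, at least 5 slots are needed.
5 works (last occupied slot: 5): for example Launch=2, Sync=1, Review=4, Design=5, QA=3.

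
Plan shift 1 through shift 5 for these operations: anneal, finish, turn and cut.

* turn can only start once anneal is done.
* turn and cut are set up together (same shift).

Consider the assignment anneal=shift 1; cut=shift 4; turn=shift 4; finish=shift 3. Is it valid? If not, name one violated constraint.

turn and cut are set up together (same shift) — holds.
turn can only start once anneal is done — holds.

Yes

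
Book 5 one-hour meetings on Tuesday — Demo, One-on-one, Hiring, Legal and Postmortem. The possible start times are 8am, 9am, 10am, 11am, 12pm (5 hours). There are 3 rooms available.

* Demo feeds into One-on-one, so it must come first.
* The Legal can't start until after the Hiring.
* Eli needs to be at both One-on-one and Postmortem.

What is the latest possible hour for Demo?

Downstream work caps Demo at 11am.
Demo at 11am is achievable: Hiring -> 8am, Demo -> 11am, Legal -> 9am, One-on-one -> 12pm, Postmortem -> 8am.

11am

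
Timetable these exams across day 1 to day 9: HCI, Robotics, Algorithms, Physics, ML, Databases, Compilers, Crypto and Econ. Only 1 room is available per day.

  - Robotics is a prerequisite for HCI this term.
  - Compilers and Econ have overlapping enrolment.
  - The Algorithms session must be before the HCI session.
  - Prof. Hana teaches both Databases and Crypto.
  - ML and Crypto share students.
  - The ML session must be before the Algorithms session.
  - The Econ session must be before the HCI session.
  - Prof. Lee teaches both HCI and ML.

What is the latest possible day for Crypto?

day 9

Crypto at day 9 is achievable: Physics=day 6; Econ=day 4; Databases=day 7; Robotics=day 3; HCI=day 5; Algorithms=day 2; Crypto=day 9; ML=day 1; Compilers=day 8.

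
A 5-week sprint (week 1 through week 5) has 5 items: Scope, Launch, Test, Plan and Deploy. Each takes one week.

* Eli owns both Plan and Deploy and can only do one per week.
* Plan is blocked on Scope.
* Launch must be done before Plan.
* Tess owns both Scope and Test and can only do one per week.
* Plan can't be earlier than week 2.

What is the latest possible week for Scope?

week 4

Downstream work caps Scope at week 4.
Scope at week 4 is achievable: Launch -> week 1, Plan -> week 5, Deploy -> week 1, Test -> week 1, Scope -> week 4.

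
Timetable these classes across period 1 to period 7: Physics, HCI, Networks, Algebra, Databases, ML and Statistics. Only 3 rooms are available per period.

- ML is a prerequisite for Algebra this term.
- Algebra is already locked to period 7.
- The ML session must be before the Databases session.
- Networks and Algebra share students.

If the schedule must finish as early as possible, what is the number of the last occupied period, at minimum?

The precedence chain requires at least 2 distinct periods.
With at most 3 per period and 7 classes, at least 3 periods are needed.
Algebra can't be placed before period 7, so the schedule must run through at least period 7.
7 works (last occupied period: period 7): for example Physics=period 1; Algebra=period 7; Networks=period 2; HCI=period 1; Statistics=period 2; ML=period 1; Databases=period 2.

period 7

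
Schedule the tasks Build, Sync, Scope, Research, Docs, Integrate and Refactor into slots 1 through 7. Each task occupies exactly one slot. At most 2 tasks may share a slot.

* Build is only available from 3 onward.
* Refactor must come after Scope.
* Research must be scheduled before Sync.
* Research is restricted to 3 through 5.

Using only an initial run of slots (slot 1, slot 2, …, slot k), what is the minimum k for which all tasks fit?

The precedence chain requires at least 2 distinct slots.
With at most 2 per slot and 7 tasks, at least 4 slots are needed.
Propagating the time windows through the other constraints, Sync can't land before 4, so the schedule must run through at least slot 4.
4 works (last occupied slot: 4): for example Refactor -> 2; Sync -> 4; Docs -> 1; Scope -> 1; Build -> 3; Integrate -> 2; Research -> 3.

4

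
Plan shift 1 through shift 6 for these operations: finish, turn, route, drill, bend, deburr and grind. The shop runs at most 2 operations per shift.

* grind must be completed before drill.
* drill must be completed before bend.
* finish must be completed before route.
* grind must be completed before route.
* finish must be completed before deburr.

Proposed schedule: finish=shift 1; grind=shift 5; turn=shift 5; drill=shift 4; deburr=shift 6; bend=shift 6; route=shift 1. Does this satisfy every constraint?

Invalid. grind must be completed before route.

grind must be completed before route — violated.
The shop runs at most 2 operations per shift — holds.
grind must be completed before drill — violated.
drill must be completed before bend — holds.
finish must be completed before route — violated.
finish must be completed before deburr — holds.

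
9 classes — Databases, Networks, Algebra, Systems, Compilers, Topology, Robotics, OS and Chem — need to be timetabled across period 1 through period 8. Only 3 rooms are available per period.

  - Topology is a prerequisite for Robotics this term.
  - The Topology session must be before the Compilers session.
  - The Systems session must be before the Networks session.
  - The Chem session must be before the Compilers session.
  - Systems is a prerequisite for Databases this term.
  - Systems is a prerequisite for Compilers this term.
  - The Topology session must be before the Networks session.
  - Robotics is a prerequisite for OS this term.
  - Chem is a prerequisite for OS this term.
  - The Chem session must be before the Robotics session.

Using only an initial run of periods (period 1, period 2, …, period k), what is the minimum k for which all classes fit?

3

The precedence chain requires at least 3 distinct periods.
With at most 3 per period and 9 classes, at least 3 periods are needed.
3 works (last occupied period: period 3): for example Robotics=period 2, Algebra=period 3, OS=period 3, Topology=period 1, Databases=period 3, Networks=period 2, Compilers=period 2, Chem=period 1, Systems=period 1.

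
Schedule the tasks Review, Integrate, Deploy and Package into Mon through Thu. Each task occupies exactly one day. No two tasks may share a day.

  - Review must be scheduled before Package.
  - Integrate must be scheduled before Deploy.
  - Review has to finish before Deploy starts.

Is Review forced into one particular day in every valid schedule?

Review can be Mon (e.g. Review=Mon, Deploy=Wed, Package=Thu, Integrate=Tue) or Tue (e.g. Package in Thu; Integrate in Mon; Review in Tue; Deploy in Wed).

No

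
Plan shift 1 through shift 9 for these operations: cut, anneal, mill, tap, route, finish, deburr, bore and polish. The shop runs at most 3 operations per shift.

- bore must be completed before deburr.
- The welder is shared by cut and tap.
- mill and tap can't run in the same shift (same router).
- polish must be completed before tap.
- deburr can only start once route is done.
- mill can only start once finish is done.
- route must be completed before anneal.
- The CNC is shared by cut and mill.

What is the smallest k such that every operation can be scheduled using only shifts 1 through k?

The precedence chain requires at least 2 distinct shifts.
With at most 3 per shift and 9 operations, at least 3 shifts are needed.
3 works (last occupied shift: shift 3): for example polish -> shift 2; tap -> shift 3; finish -> shift 1; route -> shift 1; mill -> shift 2; bore -> shift 2; anneal -> shift 3; deburr -> shift 3; cut -> shift 1.

3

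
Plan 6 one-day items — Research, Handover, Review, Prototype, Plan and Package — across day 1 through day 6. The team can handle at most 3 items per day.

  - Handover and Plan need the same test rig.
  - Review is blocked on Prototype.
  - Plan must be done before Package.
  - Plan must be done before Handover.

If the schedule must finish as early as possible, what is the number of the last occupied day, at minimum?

day 2

The precedence chain requires at least 2 distinct days.
With at most 3 per day and 6 tasks, at least 2 days are needed.
2 works (last occupied day: day 2): for example Research=day 1, Plan=day 1, Review=day 2, Handover=day 2, Prototype=day 1, Package=day 2.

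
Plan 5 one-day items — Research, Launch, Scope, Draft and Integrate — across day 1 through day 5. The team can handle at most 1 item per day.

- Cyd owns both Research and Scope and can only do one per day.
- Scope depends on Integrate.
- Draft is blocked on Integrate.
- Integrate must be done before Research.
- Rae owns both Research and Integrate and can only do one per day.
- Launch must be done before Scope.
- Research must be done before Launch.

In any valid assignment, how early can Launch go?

Precedence pushes Launch to at least day 3; downstream work caps Launch at day 4.
Launch at day 3 is achievable: Integrate -> day 1, Scope -> day 4, Launch -> day 3, Research -> day 2, Draft -> day 5.

day 3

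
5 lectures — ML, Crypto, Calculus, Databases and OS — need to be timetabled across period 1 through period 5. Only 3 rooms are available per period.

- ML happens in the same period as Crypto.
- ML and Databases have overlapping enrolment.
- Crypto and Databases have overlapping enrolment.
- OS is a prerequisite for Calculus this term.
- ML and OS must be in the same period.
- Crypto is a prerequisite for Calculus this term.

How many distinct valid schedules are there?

40

Splitting on ML: it can be period 1 (16), period 2 (12), period 3 (8), period 4 (4). Listing each branch's schedules as (Crypto, Calculus, Databases, OS) by period number:
ML=period 1: (1,2,2,1) (1,2,3,1) (1,2,4,1) (1,2,5,1) (1,3,2,1) (1,3,3,1) (1,3,4,1) (1,3,5,1) (1,4,2,1) (1,4,3,1) (1,4,4,1) (1,4,5,1) (1,5,2,1) (1,5,3,1) (1,5,4,1) (1,5,5,1) — 16.
ML=period 2: (2,3,1,2) (2,3,3,2) (2,3,4,2) (2,3,5,2) (2,4,1,2) (2,4,3,2) (2,4,4,2) (2,4,5,2) (2,5,1,2) (2,5,3,2) (2,5,4,2) (2,5,5,2) — 12.
ML=period 3: (3,4,1,3) (3,4,2,3) (3,4,4,3) (3,4,5,3) (3,5,1,3) (3,5,2,3) (3,5,4,3) (3,5,5,3) — 8.
ML=period 4: (4,5,1,4) (4,5,2,4) (4,5,3,4) (4,5,5,4) — 4.
Summing: 16 + 12 + 8 + 4 = 40.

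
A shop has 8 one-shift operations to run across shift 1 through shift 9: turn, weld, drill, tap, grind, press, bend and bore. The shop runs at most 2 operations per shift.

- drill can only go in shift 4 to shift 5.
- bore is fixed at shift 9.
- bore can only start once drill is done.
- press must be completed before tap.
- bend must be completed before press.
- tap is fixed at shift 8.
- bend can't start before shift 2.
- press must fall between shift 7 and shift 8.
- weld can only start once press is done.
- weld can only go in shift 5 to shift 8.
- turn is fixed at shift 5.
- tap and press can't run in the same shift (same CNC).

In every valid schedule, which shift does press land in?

press's window is shift 7–shift 8.
tap is fixed at shift 8, and press can't share a shift with tap.
So press must be shift 7.

shift 7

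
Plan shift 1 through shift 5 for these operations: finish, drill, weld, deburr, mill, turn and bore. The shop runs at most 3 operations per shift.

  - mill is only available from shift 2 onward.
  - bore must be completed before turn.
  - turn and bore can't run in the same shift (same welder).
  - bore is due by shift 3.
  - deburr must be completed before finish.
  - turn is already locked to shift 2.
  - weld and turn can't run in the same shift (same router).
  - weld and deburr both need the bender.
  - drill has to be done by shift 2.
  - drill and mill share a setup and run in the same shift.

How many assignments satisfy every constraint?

Splitting on finish: it can be shift 3 (3), shift 4 (6), shift 5 (9). Listing each branch's schedules as (drill, weld, deburr, mill, turn, bore) by shift number:
finish=shift 3: (2,3,1,2,2,1) (2,4,1,2,2,1) (2,5,1,2,2,1) — 3.
finish=shift 4: (2,1,3,2,2,1) (2,3,1,2,2,1) (2,4,1,2,2,1) (2,4,3,2,2,1) (2,5,1,2,2,1) (2,5,3,2,2,1) — 6.
finish=shift 5: (2,1,3,2,2,1) (2,1,4,2,2,1) (2,3,1,2,2,1) (2,3,4,2,2,1) (2,4,1,2,2,1) (2,4,3,2,2,1) (2,5,1,2,2,1) (2,5,3,2,2,1) (2,5,4,2,2,1) — 9.
Summing: 3 + 6 + 9 = 18.

18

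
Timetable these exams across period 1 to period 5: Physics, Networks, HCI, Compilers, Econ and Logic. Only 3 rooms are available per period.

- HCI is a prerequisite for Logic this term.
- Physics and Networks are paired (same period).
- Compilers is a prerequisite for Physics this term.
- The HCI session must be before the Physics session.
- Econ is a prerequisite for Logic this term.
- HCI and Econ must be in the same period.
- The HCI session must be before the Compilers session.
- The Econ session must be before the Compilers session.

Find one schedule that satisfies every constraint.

Networks -> period 3, Logic -> period 2, Physics -> period 3, Econ -> period 1, HCI -> period 1, Compilers -> period 2

Checking: HCI(period 1) before Physics(period 3); Econ(period 1) before Compilers(period 2); HCI(period 1) before Logic(period 2); Compilers(period 2) before Physics(period 3); Econ(period 1) before Logic(period 2); HCI(period 1) before Compilers(period 2); HCI = Econ = period 1; Physics = Networks = period 3; max 2 per period (cap 3).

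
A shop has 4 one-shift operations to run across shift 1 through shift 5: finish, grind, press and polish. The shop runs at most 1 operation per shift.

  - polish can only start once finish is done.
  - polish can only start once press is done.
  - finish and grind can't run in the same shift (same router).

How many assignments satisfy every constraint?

Splitting on finish: it can be shift 1 (12), shift 2 (12), shift 3 (10), shift 4 (6). Listing each branch's schedules as (grind, press, polish) by shift number:
finish=shift 1: (2,3,4) (2,3,5) (2,4,5) (3,2,4) (3,2,5) (3,4,5) (4,2,3) (4,2,5) (4,3,5) (5,2,3) (5,2,4) (5,3,4) — 12.
finish=shift 2: (1,3,4) (1,3,5) (1,4,5) (3,1,4) (3,1,5) (3,4,5) (4,1,3) (4,1,5) (4,3,5) (5,1,3) (5,1,4) (5,3,4) — 12.
finish=shift 3: (1,2,4) (1,2,5) (1,4,5) (2,1,4) (2,1,5) (2,4,5) (4,1,5) (4,2,5) (5,1,4) (5,2,4) — 10.
finish=shift 4: (1,2,5) (1,3,5) (2,1,5) (2,3,5) (3,1,5) (3,2,5) — 6.
Summing: 12 + 12 + 10 + 6 = 40.

40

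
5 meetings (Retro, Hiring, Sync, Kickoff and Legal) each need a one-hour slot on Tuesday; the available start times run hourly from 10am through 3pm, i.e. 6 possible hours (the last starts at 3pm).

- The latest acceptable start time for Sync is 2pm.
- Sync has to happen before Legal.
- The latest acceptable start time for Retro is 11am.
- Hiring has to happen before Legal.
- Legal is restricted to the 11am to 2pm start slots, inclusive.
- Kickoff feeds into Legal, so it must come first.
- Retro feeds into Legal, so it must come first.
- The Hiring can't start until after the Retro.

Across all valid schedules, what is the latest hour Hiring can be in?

1pm

Precedence pushes Hiring to at least 11am; downstream work caps Hiring at 1pm.
Hiring at 1pm is achievable: Sync -> 10am, Hiring -> 1pm, Legal -> 2pm, Kickoff -> 10am, Retro -> 10am.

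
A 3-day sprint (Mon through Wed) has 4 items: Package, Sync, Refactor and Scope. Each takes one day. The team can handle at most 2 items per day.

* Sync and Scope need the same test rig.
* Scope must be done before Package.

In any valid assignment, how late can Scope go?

Downstream work caps Scope at Tue.
Scope at Tue is achievable: Scope in Tue, Refactor in Mon, Package in Wed, Sync in Mon.

Tue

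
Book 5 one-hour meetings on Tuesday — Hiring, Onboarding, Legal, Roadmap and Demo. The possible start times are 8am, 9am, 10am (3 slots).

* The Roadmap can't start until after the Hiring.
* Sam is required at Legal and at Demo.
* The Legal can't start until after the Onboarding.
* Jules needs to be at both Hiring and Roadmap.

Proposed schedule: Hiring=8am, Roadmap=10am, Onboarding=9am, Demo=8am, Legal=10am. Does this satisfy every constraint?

Jules needs to be at both Hiring and Roadmap — holds.
Sam is required at Legal and at Demo — holds.
The Legal can't start until after the Onboarding — holds.
The Roadmap can't start until after the Hiring — holds.

Yes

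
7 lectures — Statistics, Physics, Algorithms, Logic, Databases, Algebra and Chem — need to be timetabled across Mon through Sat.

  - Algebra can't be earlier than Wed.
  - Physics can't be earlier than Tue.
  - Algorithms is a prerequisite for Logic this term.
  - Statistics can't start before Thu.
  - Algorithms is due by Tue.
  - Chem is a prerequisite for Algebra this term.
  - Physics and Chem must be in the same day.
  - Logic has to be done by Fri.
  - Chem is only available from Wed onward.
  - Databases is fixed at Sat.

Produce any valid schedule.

Algorithms=Mon; Logic=Tue; Statistics=Thu; Physics=Wed; Chem=Wed; Algebra=Thu; Databases=Sat

Checking: Chem(Wed) before Algebra(Thu); Algorithms(Mon) before Logic(Tue); Physics = Chem = Wed; Logic=Tue in [Mon,Fri]; Chem=Wed in [Wed,Sat]; Algorithms=Mon in [Mon,Tue]; Databases=Sat in [Sat,Sat]; Algebra=Thu in [Wed,Sat]; Physics=Wed in [Tue,Sat]; Statistics=Thu in [Thu,Sat].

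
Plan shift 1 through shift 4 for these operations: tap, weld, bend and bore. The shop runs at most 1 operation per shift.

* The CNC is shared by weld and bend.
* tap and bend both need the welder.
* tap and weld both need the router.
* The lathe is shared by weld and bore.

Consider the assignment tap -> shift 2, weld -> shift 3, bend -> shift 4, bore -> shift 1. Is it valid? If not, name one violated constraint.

The lathe is shared by weld and bore — holds.
tap and bend both need the welder — holds.
tap and weld both need the router — holds.
The CNC is shared by weld and bend — holds.
The shop runs at most 1 operation per shift — holds.

Yes, all constraints hold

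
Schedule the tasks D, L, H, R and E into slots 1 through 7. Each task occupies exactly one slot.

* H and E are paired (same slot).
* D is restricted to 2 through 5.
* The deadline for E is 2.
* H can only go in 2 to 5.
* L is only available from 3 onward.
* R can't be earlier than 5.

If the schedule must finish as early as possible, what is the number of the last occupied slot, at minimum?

slot 5

R can't be placed before 5, so the schedule must run through at least slot 5.
5 works (last occupied slot: 5): for example R=5, H=2, L=3, D=2, E=2.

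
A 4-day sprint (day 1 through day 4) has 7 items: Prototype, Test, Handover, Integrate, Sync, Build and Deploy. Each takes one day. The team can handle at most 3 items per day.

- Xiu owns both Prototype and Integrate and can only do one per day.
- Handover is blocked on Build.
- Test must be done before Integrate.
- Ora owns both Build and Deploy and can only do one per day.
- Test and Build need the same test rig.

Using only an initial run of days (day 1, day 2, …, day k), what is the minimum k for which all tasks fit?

The precedence chain requires at least 2 distinct days.
With at most 3 per day and 7 tasks, at least 3 days are needed.
3 works (last occupied day: day 3): for example Integrate=day 2; Test=day 1; Deploy=day 3; Handover=day 3; Sync=day 1; Prototype=day 1; Build=day 2.

3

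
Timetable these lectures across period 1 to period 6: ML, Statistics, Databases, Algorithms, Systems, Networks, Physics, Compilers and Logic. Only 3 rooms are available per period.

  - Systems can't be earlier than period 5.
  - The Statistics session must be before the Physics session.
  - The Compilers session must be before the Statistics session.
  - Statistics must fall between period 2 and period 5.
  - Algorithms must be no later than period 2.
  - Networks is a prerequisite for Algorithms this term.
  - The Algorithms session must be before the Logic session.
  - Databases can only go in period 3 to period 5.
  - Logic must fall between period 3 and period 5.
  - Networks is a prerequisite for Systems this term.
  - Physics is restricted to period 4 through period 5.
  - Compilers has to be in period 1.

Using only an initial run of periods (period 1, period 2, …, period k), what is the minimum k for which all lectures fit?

The precedence chain requires at least 3 distinct periods.
With at most 3 per period and 9 lectures, at least 3 periods are needed.
Systems can't be placed before period 5, so the schedule must run through at least period 5.
5 works (last occupied period: period 5): for example Physics in period 4; Networks in period 1; Databases in period 3; Algorithms in period 2; Logic in period 3; ML in period 1; Systems in period 5; Compilers in period 1; Statistics in period 2.

5 periods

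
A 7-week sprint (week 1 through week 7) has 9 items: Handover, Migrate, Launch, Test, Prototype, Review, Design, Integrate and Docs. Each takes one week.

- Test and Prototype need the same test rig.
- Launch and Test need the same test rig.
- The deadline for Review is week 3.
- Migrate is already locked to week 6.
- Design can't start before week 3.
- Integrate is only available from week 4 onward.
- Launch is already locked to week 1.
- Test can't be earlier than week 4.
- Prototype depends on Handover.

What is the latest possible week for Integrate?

week 7

Integrate is available from week 4.
Integrate at week 7 is achievable: Design -> week 3, Launch -> week 1, Docs -> week 1, Review -> week 1, Handover -> week 1, Migrate -> week 6, Integrate -> week 7, Prototype -> week 2, Test -> week 4.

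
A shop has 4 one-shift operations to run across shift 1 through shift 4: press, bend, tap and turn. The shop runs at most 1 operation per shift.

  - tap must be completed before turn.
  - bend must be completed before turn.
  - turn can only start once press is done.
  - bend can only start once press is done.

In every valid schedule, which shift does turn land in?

Precedence pushes turn to at least shift 3.
So turn is pinned to shift 4.

shift 4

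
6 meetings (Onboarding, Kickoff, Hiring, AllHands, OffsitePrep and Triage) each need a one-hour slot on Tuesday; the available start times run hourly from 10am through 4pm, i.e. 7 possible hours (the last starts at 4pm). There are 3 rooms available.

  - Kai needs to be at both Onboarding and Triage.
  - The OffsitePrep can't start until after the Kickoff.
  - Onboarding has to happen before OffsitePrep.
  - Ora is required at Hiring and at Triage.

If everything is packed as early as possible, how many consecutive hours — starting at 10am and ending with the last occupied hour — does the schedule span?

The precedence chain requires at least 2 distinct hours.
With at most 3 per hour and 6 meetings, at least 2 hours are needed.
2 works (last occupied hour: 11am): for example OffsitePrep=11am; Onboarding=10am; Triage=11am; Hiring=10am; AllHands=11am; Kickoff=10am.

2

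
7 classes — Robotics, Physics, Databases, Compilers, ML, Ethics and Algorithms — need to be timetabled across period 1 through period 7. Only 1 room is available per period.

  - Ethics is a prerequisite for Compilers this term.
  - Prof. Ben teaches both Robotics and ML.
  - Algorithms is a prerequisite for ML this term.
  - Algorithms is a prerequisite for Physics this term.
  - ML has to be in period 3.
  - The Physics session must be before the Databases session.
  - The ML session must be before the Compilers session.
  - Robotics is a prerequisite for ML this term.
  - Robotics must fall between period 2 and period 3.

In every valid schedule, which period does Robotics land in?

period 2

Robotics's window is period 2–period 3.
ML is fixed at period 3, and Robotics can't share a period with ML.
So Robotics must be period 2.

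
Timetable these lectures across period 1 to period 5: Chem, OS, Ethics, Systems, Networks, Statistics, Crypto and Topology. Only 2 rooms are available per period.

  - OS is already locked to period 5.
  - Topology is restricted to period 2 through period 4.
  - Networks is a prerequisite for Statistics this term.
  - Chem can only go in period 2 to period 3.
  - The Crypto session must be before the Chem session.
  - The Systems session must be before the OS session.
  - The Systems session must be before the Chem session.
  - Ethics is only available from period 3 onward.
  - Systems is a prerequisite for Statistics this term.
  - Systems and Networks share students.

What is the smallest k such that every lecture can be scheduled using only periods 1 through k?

5

The precedence chain requires at least 2 distinct periods.
With at most 2 per period and 8 lectures, at least 4 periods are needed.
OS can't be placed before period 5, so the schedule must run through at least period 5.
5 works (last occupied period: period 5): for example OS -> period 5, Networks -> period 3, Crypto -> period 1, Statistics -> period 4, Systems -> period 1, Topology -> period 2, Chem -> period 2, Ethics -> period 3.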